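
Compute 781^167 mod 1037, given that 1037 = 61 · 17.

832

Mod 61: 781 ≡ 49; by Fermat, exponent reduces to 167 mod 60 = 47; 49^47 ≡ 39 (mod 61).
Mod 17: 781 ≡ 16; by Fermat, exponent reduces to 167 mod 16 = 7; 16^7 ≡ 16 (mod 17).
Combine by CRT: x ≡ 39 (mod 61), x ≡ 16 (mod 17) ⇒ x ≡ 832 (mod 1037).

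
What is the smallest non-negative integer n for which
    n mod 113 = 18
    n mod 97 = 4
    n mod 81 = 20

447950

The moduli are pairwise coprime; M = 113·97·81 = 887841.
M/113 = 7857; 7857 ≡ 60 (mod 113); 60·81 ≡ 1, so inverse 81.
M/97 = 9153; 9153 ≡ 35 (mod 97); 35·61 ≡ 1, so inverse 61.
M/81 = 10961; 10961 ≡ 26 (mod 81); 26·53 ≡ 1, so inverse 53.
n ≡ 18·7857·81 + 4·9153·61 + 20·10961·53 = 25307498.
25307498 mod 887841 = 447950.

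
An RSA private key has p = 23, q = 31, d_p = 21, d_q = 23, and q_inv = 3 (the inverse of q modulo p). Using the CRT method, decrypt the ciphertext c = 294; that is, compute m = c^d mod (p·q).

m₁ = c^(d_p) mod p: c ≡ 18 (mod 23), and 18^21 mod 23 = 9.
m₂ = c^(d_q) mod q: c ≡ 15 (mod 31), and 15^23 mod 31 = 27.
h = q_inv·(m₁ − m₂) mod p = 3·(9 − 27) mod 23 = 15.
m = m₂ + h·q = 27 + 15·31 = 492.

492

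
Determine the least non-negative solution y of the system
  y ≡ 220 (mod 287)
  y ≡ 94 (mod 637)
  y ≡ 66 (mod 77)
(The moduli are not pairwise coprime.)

158070

Combine the congruences pairwise.
gcd(287, 637) = 7 and 7 | (94 − 220), so the pair is consistent; merging gives y ≡ 1368 (mod 26117), where 26117 = lcm(287, 637).
gcd(26117, 77) = 7 and 7 | (66 − 1368), so the pair is consistent; merging gives y ≡ 158070 (mod 287287), where 287287 = lcm(26117, 77).
The solution is unique modulo lcm(287, 637, 77) = 287287.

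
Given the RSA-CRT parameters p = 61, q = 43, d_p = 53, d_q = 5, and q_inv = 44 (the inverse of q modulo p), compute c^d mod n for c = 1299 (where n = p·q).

1128

m₁ = c^(d_p) mod p: c ≡ 18 (mod 61), and 18^53 mod 61 = 30.
m₂ = c^(d_q) mod q: c ≡ 9 (mod 43), and 9^5 mod 43 = 10.
h = q_inv·(m₁ − m₂) mod p = 44·(30 − 10) mod 61 = 26.
m = m₂ + h·q = 10 + 26·43 = 1128.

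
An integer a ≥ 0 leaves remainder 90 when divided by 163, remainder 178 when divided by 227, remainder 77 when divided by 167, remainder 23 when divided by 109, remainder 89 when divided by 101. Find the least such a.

27627689165

From a ≡ 90 (mod 163) write a = 90 + 163t. Substituting into a ≡ 178 (mod 227) gives 163t ≡ 88 (mod 227), and since 163⁻¹ ≡ 39 (mod 227), t ≡ 27. Hence a ≡ 90 + 163·27 = 4491 (mod 37001).
From a ≡ 4491 (mod 37001) write a = 4491 + 37001t. Substituting into a ≡ 77 (mod 167) gives 37001t ≡ 95 (mod 167), and since 94⁻¹ ≡ 16 (mod 167), t ≡ 17. Hence a ≡ 4491 + 37001·17 = 633508 (mod 6179167).
From a ≡ 633508 (mod 6179167) write a = 633508 + 6179167t. Substituting into a ≡ 23 (mod 109) gives 6179167t ≡ 23 (mod 109), and since 66⁻¹ ≡ 38 (mod 109), t ≡ 2. Hence a ≡ 633508 + 6179167·2 = 12991842 (mod 673529203).
From a ≡ 12991842 (mod 673529203) write a = 12991842 + 673529203t. Substituting into a ≡ 89 (mod 101) gives 673529203t ≡ 79 (mod 101), and since 98⁻¹ ≡ 67 (mod 101), t ≡ 41. Hence a ≡ 12991842 + 673529203·41 = 27627689165 (mod 68026449503).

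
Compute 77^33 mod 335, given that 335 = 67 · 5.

202

Mod 67: 77 ≡ 10; 10^33 ≡ 1 (mod 67).
Mod 5: 77 ≡ 2; by Fermat, exponent reduces to 33 mod 4 = 1; 2^1 ≡ 2 (mod 5).
Combine by CRT: x ≡ 1 (mod 67), x ≡ 2 (mod 5) ⇒ x ≡ 202 (mod 335).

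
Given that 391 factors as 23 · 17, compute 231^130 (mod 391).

185

Mod 23: 231 ≡ 1; by Fermat, exponent reduces to 130 mod 22 = 20; 1^20 ≡ 1 (mod 23).
Mod 17: 231 ≡ 10; by Fermat, exponent reduces to 130 mod 16 = 2; 10^2 ≡ 15 (mod 17).
Combine by CRT: x ≡ 1 (mod 23), x ≡ 15 (mod 17) ⇒ x ≡ 185 (mod 391).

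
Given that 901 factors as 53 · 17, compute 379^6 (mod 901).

801

Mod 53: 379 ≡ 8; 8^6 ≡ 6 (mod 53).
Mod 17: 379 ≡ 5; 5^6 ≡ 2 (mod 17).
Combine by CRT: x ≡ 6 (mod 53), x ≡ 2 (mod 17) ⇒ x ≡ 801 (mod 901).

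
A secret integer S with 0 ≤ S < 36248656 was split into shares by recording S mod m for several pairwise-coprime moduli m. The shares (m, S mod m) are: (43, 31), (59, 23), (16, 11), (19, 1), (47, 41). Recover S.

18272795

The moduli are pairwise coprime; N = 43·59·16·19·47 = 36248656.
N/43 = 842992; 842992 ≡ 20 (mod 43); 20·28 ≡ 1, so inverse 28.
N/59 = 614384; 614384 ≡ 17 (mod 59); 17·7 ≡ 1, so inverse 7.
N/16 = 2265541; 2265541 ≡ 5 (mod 16); 5·13 ≡ 1, so inverse 13.
N/19 = 1907824; 1907824 ≡ 15 (mod 19); 15·14 ≡ 1, so inverse 14.
N/47 = 771248; 771248 ≡ 25 (mod 47); 25·32 ≡ 1, so inverse 32.
S ≡ 31·842992·28 + 23·614384·7 + 11·2265541·13 + 1·1907824·14 + 41·771248·32 = 2193192155.
2193192155 mod 36248656 = 18272795.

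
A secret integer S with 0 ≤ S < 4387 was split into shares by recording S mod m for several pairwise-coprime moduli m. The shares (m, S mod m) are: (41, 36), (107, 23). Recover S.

From S ≡ 36 (mod 41) write S = 36 + 41t. Substituting into S ≡ 23 (mod 107) gives 41t ≡ 94 (mod 107), and since 41⁻¹ ≡ 47 (mod 107), t ≡ 31. Hence S ≡ 36 + 41·31 = 1307 (mod 4387).

1307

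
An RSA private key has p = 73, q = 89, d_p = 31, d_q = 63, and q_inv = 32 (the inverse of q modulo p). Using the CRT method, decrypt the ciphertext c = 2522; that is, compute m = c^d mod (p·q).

3588

m₁ = c^(d_p) mod p: c ≡ 40 (mod 73), and 40^31 mod 73 = 11.
m₂ = c^(d_q) mod q: c ≡ 30 (mod 89), and 30^63 mod 89 = 28.
h = q_inv·(m₁ − m₂) mod p = 32·(11 − 28) mod 73 = 40.
m = m₂ + h·q = 28 + 40·89 = 3588.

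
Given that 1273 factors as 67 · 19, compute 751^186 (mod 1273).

Mod 67: 751 ≡ 14; by Fermat, exponent reduces to 186 mod 66 = 54; 14^54 ≡ 24 (mod 67).
Mod 19: 751 ≡ 10; by Fermat, exponent reduces to 186 mod 18 = 6; 10^6 ≡ 11 (mod 19).
Combine by CRT: x ≡ 24 (mod 67), x ≡ 11 (mod 19) ⇒ x ≡ 828 (mod 1273).

828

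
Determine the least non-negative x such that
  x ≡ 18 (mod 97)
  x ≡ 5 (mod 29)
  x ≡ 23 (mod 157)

Combine the congruences pairwise.
From x ≡ 18 (mod 97) write x = 18 + 97t. Substituting into x ≡ 5 (mod 29) gives 97t ≡ 16 (mod 29), and since 10⁻¹ ≡ 3 (mod 29), t ≡ 19. Hence x ≡ 18 + 97·19 = 1861 (mod 2813).
From x ≡ 1861 (mod 2813) write x = 1861 + 2813t. Substituting into x ≡ 23 (mod 157) gives 2813t ≡ 46 (mod 157), and since 144⁻¹ ≡ 12 (mod 157), t ≡ 81. Hence x ≡ 1861 + 2813·81 = 229714 (mod 441641).

229714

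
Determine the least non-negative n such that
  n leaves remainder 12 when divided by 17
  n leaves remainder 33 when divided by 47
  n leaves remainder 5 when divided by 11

From n ≡ 12 (mod 17) write n = 12 + 17t. Substituting into n ≡ 33 (mod 47) gives 17t ≡ 21 (mod 47), and since 17⁻¹ ≡ 36 (mod 47), t ≡ 4. Hence n ≡ 12 + 17·4 = 80 (mod 799).
From n ≡ 80 (mod 799) write n = 80 + 799t. Substituting into n ≡ 5 (mod 11) gives 799t ≡ 2 (mod 11), and since 7⁻¹ ≡ 8 (mod 11), t ≡ 5. Hence n ≡ 80 + 799·5 = 4075 (mod 8789).

4075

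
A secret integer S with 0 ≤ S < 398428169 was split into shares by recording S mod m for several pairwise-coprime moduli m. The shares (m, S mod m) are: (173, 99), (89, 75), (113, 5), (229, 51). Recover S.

Combine the congruences pairwise.
From S ≡ 99 (mod 173) write S = 99 + 173t. Substituting into S ≡ 75 (mod 89) gives 173t ≡ 65 (mod 89), and since 84⁻¹ ≡ 71 (mod 89), t ≡ 76. Hence S ≡ 99 + 173·76 = 13247 (mod 15397).
From S ≡ 13247 (mod 15397) write S = 13247 + 15397t. Substituting into S ≡ 5 (mod 113) gives 15397t ≡ 92 (mod 113), and since 29⁻¹ ≡ 39 (mod 113), t ≡ 85. Hence S ≡ 13247 + 15397·85 = 1321992 (mod 1739861).
From S ≡ 1321992 (mod 1739861) write S = 1321992 + 1739861t. Substituting into S ≡ 51 (mod 229) gives 1739861t ≡ 76 (mod 229), and since 148⁻¹ ≡ 147 (mod 229), t ≡ 180. Hence S ≡ 1321992 + 1739861·180 = 314496972 (mod 398428169).

314496972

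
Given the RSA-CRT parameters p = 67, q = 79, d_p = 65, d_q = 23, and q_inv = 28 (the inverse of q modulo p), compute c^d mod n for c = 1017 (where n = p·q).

3043

m₁ = c^(d_p) mod p: c ≡ 12 (mod 67), and 12^65 mod 67 = 28.
m₂ = c^(d_q) mod q: c ≡ 69 (mod 79), and 69^23 mod 79 = 41.
h = q_inv·(m₁ − m₂) mod p = 28·(28 − 41) mod 67 = 38.
m = m₂ + h·q = 41 + 38·79 = 3043.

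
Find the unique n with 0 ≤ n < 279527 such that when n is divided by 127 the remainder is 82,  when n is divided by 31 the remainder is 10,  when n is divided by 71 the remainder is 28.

The moduli are pairwise coprime; M = 127·31·71 = 279527.
M/127 = 2201; 2201 ≡ 42 (mod 127); 42·124 ≡ 1, so inverse 124.
M/31 = 9017; 9017 ≡ 27 (mod 31); 27·23 ≡ 1, so inverse 23.
M/71 = 3937; 3937 ≡ 32 (mod 71); 32·20 ≡ 1, so inverse 20.
n ≡ 82·2201·124 + 10·9017·23 + 28·3937·20 = 26658398.
26658398 mod 279527 = 103333.

103333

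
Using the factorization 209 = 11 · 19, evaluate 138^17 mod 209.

Mod 11: 138 ≡ 6; by Fermat, exponent reduces to 17 mod 10 = 7; 6^7 ≡ 8 (mod 11).
Mod 19: 138 ≡ 5; 5^17 ≡ 4 (mod 19).
Combine by CRT: x ≡ 8 (mod 11), x ≡ 4 (mod 19) ⇒ x ≡ 118 (mod 209).

118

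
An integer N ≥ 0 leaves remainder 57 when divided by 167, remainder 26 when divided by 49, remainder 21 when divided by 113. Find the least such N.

817689

The moduli are pairwise coprime; M = 167·49·113 = 924679.
M/167 = 5537; 5537 ≡ 26 (mod 167); 26·45 ≡ 1, so inverse 45.
M/49 = 18871; 18871 ≡ 6 (mod 49); 6·41 ≡ 1, so inverse 41.
M/113 = 8183; 8183 ≡ 47 (mod 113); 47·101 ≡ 1, so inverse 101.
N ≡ 57·5537·45 + 26·18871·41 + 21·8183·101 = 51675034.
51675034 mod 924679 = 817689.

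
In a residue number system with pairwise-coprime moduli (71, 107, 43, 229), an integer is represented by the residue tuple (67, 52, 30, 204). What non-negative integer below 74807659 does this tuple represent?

From x ≡ 67 (mod 71) write x = 67 + 71t. Substituting into x ≡ 52 (mod 107) gives 71t ≡ 92 (mod 107), and since 71⁻¹ ≡ 104 (mod 107), t ≡ 45. Hence x ≡ 67 + 71·45 = 3262 (mod 7597).
From x ≡ 3262 (mod 7597) write x = 3262 + 7597t. Substituting into x ≡ 30 (mod 43) gives 7597t ≡ 36 (mod 43), and since 29⁻¹ ≡ 3 (mod 43), t ≡ 22. Hence x ≡ 3262 + 7597·22 = 170396 (mod 326671).
From x ≡ 170396 (mod 326671) write x = 170396 + 326671t. Substituting into x ≡ 204 (mod 229) gives 326671t ≡ 184 (mod 229), and since 117⁻¹ ≡ 92 (mod 229), t ≡ 211. Hence x ≡ 170396 + 326671·211 = 69097977 (mod 74807659).

69097977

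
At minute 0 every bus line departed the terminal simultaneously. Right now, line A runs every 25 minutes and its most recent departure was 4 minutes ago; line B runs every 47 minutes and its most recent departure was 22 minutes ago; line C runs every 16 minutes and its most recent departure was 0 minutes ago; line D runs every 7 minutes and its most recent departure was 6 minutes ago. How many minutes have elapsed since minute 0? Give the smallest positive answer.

From t ≡ 4 (mod 25) write t = 4 + 25s. Substituting into t ≡ 22 (mod 47) gives 25s ≡ 18 (mod 47), and since 25⁻¹ ≡ 32 (mod 47), s ≡ 12. Hence t ≡ 4 + 25·12 = 304 (mod 1175).
From t ≡ 304 (mod 1175) write t = 304 + 1175s. Substituting into t ≡ 0 (mod 16) gives 1175s ≡ 0 (mod 16), and since 7⁻¹ ≡ 7 (mod 16), s ≡ 0. Hence t ≡ 304 + 1175·0 = 304 (mod 18800).
From t ≡ 304 (mod 18800) write t = 304 + 18800s. Substituting into t ≡ 6 (mod 7) gives 18800s ≡ 3 (mod 7), and since 5⁻¹ ≡ 3 (mod 7), s ≡ 2. Hence t ≡ 304 + 18800·2 = 37904 (mod 131600).

37904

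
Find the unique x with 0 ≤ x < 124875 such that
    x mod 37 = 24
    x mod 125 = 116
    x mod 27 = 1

From x ≡ 24 (mod 37) write x = 24 + 37t. Substituting into x ≡ 116 (mod 125) gives 37t ≡ 92 (mod 125), and since 37⁻¹ ≡ 98 (mod 125), t ≡ 16. Hence x ≡ 24 + 37·16 = 616 (mod 4625).
From x ≡ 616 (mod 4625) write x = 616 + 4625t. Substituting into x ≡ 1 (mod 27) gives 4625t ≡ 6 (mod 27), and since 8⁻¹ ≡ 17 (mod 27), t ≡ 21. Hence x ≡ 616 + 4625·21 = 97741 (mod 124875).

97741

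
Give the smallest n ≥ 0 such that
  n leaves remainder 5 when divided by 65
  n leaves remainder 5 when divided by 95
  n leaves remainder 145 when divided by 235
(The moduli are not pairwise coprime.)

gcd(65, 95) = 5 and 5 | (5 − 5), so the pair is consistent; merging gives n ≡ 5 (mod 1235), where 1235 = lcm(65, 95).
gcd(1235, 235) = 5 and 5 | (145 − 5), so the pair is consistent; merging gives n ≡ 22235 (mod 58045), where 58045 = lcm(1235, 235).
The solution is unique modulo lcm(65, 95, 235) = 58045.

22235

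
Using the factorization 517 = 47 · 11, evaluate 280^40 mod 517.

Mod 47: 280 ≡ 45; 45^40 ≡ 36 (mod 47).
Mod 11: 280 ≡ 5; since 10 | 40, by Fermat 5^40 ≡ 1 (mod 11).
Combine by CRT: x ≡ 36 (mod 47), x ≡ 1 (mod 11) ⇒ x ≡ 177 (mod 517).

177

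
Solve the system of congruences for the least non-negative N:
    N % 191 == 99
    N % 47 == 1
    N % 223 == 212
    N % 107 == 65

The moduli are pairwise coprime; M = 191·47·223·107 = 214200197.
M/191 = 1121467; 1121467 ≡ 106 (mod 191); 106·182 ≡ 1, so inverse 182.
M/47 = 4557451; 4557451 ≡ 2 (mod 47); 2·24 ≡ 1, so inverse 24.
M/223 = 960539; 960539 ≡ 78 (mod 223); 78·203 ≡ 1, so inverse 203.
M/107 = 2001871; 2001871 ≡ 8 (mod 107); 8·67 ≡ 1, so inverse 67.
N ≡ 99·1121467·182 + 1·4557451·24 + 212·960539·203 + 65·2001871·67 = 70371875839.
70371875839 mod 214200197 = 114211223.

114211223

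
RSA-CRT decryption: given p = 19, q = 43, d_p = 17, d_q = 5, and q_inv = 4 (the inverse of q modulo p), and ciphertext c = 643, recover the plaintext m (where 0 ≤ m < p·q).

m₁ = c^(d_p) mod p: c ≡ 16 (mod 19), and 16^17 mod 19 = 6.
m₂ = c^(d_q) mod q: c ≡ 41 (mod 43), and 41^5 mod 43 = 11.
h = q_inv·(m₁ − m₂) mod p = 4·(6 − 11) mod 19 = 18.
m = m₂ + h·q = 11 + 18·43 = 785.

785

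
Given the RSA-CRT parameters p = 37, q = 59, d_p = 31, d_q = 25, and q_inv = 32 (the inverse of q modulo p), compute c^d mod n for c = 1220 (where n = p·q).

2071

m₁ = c^(d_p) mod p: c ≡ 36 (mod 37), and 36^31 mod 37 = 36.
m₂ = c^(d_q) mod q: c ≡ 40 (mod 59), and 40^25 mod 59 = 6.
h = q_inv·(m₁ − m₂) mod p = 32·(36 − 6) mod 37 = 35.
m = m₂ + h·q = 6 + 35·59 = 2071.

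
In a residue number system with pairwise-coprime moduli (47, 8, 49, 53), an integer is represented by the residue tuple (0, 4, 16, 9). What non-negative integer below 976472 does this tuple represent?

The moduli are pairwise coprime; N = 47·8·49·53 = 976472.
N/47 = 20776; 20776 ≡ 2 (mod 47); 2·24 ≡ 1, so inverse 24.
N/8 = 122059; 122059 ≡ 3 (mod 8); 3·3 ≡ 1, so inverse 3.
N/49 = 19928; 19928 ≡ 34 (mod 49); 34·13 ≡ 1, so inverse 13.
N/53 = 18424; 18424 ≡ 33 (mod 53); 33·45 ≡ 1, so inverse 45.
x ≡ 0·20776·24 + 4·122059·3 + 16·19928·13 + 9·18424·45 = 13071452.
13071452 mod 976472 = 377316.

377316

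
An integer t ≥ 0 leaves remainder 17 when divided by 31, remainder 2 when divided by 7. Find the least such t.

From t ≡ 17 (mod 31) write t = 17 + 31s. Substituting into t ≡ 2 (mod 7) gives 31s ≡ 6 (mod 7), and since 3⁻¹ ≡ 5 (mod 7), s ≡ 2. Hence t ≡ 17 + 31·2 = 79 (mod 217).

79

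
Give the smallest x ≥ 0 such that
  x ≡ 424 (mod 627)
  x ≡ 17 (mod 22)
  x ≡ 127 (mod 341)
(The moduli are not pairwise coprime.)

gcd(627, 22) = 11 and 11 | (17 − 424), so the pair is consistent; merging gives x ≡ 1051 (mod 1254), where 1254 = lcm(627, 22).
gcd(1254, 341) = 11 and 11 | (127 − 1051), so the pair is consistent; merging gives x ≡ 34909 (mod 38874), where 38874 = lcm(1254, 341).
The solution is unique modulo lcm(627, 22, 341) = 38874.

34909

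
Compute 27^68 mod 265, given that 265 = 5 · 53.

36

Mod 5: 27 ≡ 2; since 4 | 68, by Fermat 2^68 ≡ 1 (mod 5).
Mod 53: 27 ≡ 27; by Fermat, exponent reduces to 68 mod 52 = 16; 27^16 ≡ 36 (mod 53).
Combine by CRT: x ≡ 1 (mod 5), x ≡ 36 (mod 53) ⇒ x ≡ 36 (mod 265).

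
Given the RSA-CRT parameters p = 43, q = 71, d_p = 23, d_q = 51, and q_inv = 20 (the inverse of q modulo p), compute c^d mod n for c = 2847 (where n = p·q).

1543

m₁ = c^(d_p) mod p: c ≡ 9 (mod 43), and 9^23 mod 43 = 38.
m₂ = c^(d_q) mod q: c ≡ 7 (mod 71), and 7^51 mod 71 = 52.
h = q_inv·(m₁ − m₂) mod p = 20·(38 − 52) mod 43 = 21.
m = m₂ + h·q = 52 + 21·71 = 1543.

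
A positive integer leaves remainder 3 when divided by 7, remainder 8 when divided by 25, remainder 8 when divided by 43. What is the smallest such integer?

4308

From a ≡ 3 (mod 7) write a = 3 + 7t. Substituting into a ≡ 8 (mod 25) gives 7t ≡ 5 (mod 25), and since 7⁻¹ ≡ 18 (mod 25), t ≡ 15. Hence a ≡ 3 + 7·15 = 108 (mod 175).
From a ≡ 108 (mod 175) write a = 108 + 175t. Substituting into a ≡ 8 (mod 43) gives 175t ≡ 29 (mod 43), and since 3⁻¹ ≡ 29 (mod 43), t ≡ 24. Hence a ≡ 108 + 175·24 = 4308 (mod 7525).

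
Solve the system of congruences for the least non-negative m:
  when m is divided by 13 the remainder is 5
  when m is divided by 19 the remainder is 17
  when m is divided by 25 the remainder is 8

1708

Combine the congruences pairwise.
From m ≡ 5 (mod 13) write m = 5 + 13t. Substituting into m ≡ 17 (mod 19) gives 13t ≡ 12 (mod 19), and since 13⁻¹ ≡ 3 (mod 19), t ≡ 17. Hence m ≡ 5 + 13·17 = 226 (mod 247).
From m ≡ 226 (mod 247) write m = 226 + 247t. Substituting into m ≡ 8 (mod 25) gives 247t ≡ 7 (mod 25), and since 22⁻¹ ≡ 8 (mod 25), t ≡ 6. Hence m ≡ 226 + 247·6 = 1708 (mod 6175).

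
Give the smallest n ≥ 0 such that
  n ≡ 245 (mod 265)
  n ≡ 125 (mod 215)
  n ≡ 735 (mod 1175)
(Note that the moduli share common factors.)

Combine the congruences pairwise.
gcd(265, 215) = 5 and 5 | (125 − 245), so the pair is consistent; merging gives n ≡ 8725 (mod 11395), where 11395 = lcm(265, 215).
gcd(11395, 1175) = 5 and 5 | (735 − 8725), so the pair is consistent; merging gives n ≡ 2150985 (mod 2677825), where 2677825 = lcm(11395, 1175).
The solution is unique modulo lcm(265, 215, 1175) = 2677825.

2150985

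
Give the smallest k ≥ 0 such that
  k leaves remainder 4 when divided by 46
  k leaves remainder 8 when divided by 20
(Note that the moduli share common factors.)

gcd(46, 20) = 2 and 2 | (8 − 4), so the pair is consistent; merging gives k ≡ 188 (mod 460), where 460 = lcm(46, 20).
The solution is unique modulo lcm(46, 20) = 460.

188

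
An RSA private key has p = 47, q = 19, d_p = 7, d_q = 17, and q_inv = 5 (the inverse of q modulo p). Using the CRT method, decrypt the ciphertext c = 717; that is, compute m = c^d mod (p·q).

m₁ = c^(d_p) mod p: c ≡ 12 (mod 47), and 12^7 mod 47 = 42.
m₂ = c^(d_q) mod q: c ≡ 14 (mod 19), and 14^17 mod 19 = 15.
h = q_inv·(m₁ − m₂) mod p = 5·(42 − 15) mod 47 = 41.
m = m₂ + h·q = 15 + 41·19 = 794.

794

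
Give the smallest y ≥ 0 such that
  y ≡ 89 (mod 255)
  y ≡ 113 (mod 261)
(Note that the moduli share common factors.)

21254

Combine the congruences pairwise.
gcd(255, 261) = 3 and 3 | (113 − 89), so the pair is consistent; merging gives y ≡ 21254 (mod 22185), where 22185 = lcm(255, 261).
The solution is unique modulo lcm(255, 261) = 22185.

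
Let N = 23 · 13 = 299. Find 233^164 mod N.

261

Mod 23: 233 ≡ 3; by Fermat, exponent reduces to 164 mod 22 = 10; 3^10 ≡ 8 (mod 23).
Mod 13: 233 ≡ 12; by Fermat, exponent reduces to 164 mod 12 = 8; 12^8 ≡ 1 (mod 13).
Combine by CRT: x ≡ 8 (mod 23), x ≡ 1 (mod 13) ⇒ x ≡ 261 (mod 299).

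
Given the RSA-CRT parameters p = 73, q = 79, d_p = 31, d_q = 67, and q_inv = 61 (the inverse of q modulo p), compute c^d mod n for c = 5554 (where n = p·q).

4843

m₁ = c^(d_p) mod p: c ≡ 6 (mod 73), and 6^31 mod 73 = 25.
m₂ = c^(d_q) mod q: c ≡ 24 (mod 79), and 24^67 mod 79 = 24.
h = q_inv·(m₁ − m₂) mod p = 61·(25 − 24) mod 73 = 61.
m = m₂ + h·q = 24 + 61·79 = 4843.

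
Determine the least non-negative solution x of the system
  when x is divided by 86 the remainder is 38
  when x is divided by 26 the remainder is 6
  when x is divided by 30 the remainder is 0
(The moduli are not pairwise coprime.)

Combine the congruences pairwise.
gcd(86, 26) = 2 and 2 | (6 − 38), so the pair is consistent; merging gives x ≡ 812 (mod 1118), where 1118 = lcm(86, 26).
gcd(1118, 30) = 2 and 2 | (0 − 812), so the pair is consistent; merging gives x ≡ 13110 (mod 16770), where 16770 = lcm(1118, 30).
The solution is unique modulo lcm(86, 26, 30) = 16770.

13110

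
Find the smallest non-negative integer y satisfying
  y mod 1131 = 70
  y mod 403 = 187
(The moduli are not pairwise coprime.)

gcd(1131, 403) = 13 and 13 | (187 − 70), so the pair is consistent; merging gives y ≡ 15904 (mod 35061), where 35061 = lcm(1131, 403).
The solution is unique modulo lcm(1131, 403) = 35061.

15904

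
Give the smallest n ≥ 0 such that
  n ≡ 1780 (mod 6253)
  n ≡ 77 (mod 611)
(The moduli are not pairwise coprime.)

gcd(6253, 611) = 13 and 13 | (77 − 1780), so the pair is consistent; merging gives n ≡ 114334 (mod 293891), where 293891 = lcm(6253, 611).
The solution is unique modulo lcm(6253, 611) = 293891.

114334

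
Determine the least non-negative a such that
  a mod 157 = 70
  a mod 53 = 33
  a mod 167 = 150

1388421

The moduli are pairwise coprime; N = 157·53·167 = 1389607.
N/157 = 8851; 8851 ≡ 59 (mod 157); 59·8 ≡ 1, so inverse 8.
N/53 = 26219; 26219 ≡ 37 (mod 53); 37·43 ≡ 1, so inverse 43.
N/167 = 8321; 8321 ≡ 138 (mod 167); 138·23 ≡ 1, so inverse 23.
a ≡ 70·8851·8 + 33·26219·43 + 150·8321·23 = 70868771.
70868771 mod 1389607 = 1388421.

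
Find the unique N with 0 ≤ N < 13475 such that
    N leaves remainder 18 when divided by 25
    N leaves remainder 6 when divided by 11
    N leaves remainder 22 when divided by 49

2668

The moduli are pairwise coprime; M = 25·11·49 = 13475.
M/25 = 539; 539 ≡ 14 (mod 25); 14·9 ≡ 1, so inverse 9.
M/11 = 1225; 1225 ≡ 4 (mod 11); 4·3 ≡ 1, so inverse 3.
M/49 = 275; 275 ≡ 30 (mod 49); 30·18 ≡ 1, so inverse 18.
N ≡ 18·539·9 + 6·1225·3 + 22·275·18 = 218268.
218268 mod 13475 = 2668.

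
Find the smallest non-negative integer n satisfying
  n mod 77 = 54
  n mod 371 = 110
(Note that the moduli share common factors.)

gcd(77, 371) = 7 and 7 | (110 − 54), so the pair is consistent; merging gives n ≡ 1594 (mod 4081), where 4081 = lcm(77, 371).
The solution is unique modulo lcm(77, 371) = 4081.

1594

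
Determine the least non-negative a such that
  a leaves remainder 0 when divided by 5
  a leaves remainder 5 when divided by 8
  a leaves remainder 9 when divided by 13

The moduli are pairwise coprime; N = 5·8·13 = 520.
N/5 = 104; 104 ≡ 4 (mod 5); 4·4 ≡ 1, so inverse 4.
N/8 = 65; 65 ≡ 1 (mod 8), inverse 1.
N/13 = 40; 40 ≡ 1 (mod 13), inverse 1.
a ≡ 0·104·4 + 5·65·1 + 9·40·1 = 685.
685 mod 520 = 165.

165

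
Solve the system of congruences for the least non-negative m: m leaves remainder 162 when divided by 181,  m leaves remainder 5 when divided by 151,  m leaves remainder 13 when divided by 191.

524881

The moduli are pairwise coprime; N = 181·151·191 = 5220221.
N/181 = 28841; 28841 ≡ 62 (mod 181); 62·73 ≡ 1, so inverse 73.
N/151 = 34571; 34571 ≡ 143 (mod 151); 143·132 ≡ 1, so inverse 132.
N/191 = 27331; 27331 ≡ 18 (mod 191); 18·138 ≡ 1, so inverse 138.
m ≡ 162·28841·73 + 5·34571·132 + 13·27331·138 = 412922340.
412922340 mod 5220221 = 524881.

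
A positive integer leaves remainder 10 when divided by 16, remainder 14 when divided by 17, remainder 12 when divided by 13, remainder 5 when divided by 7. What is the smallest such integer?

The moduli are pairwise coprime; N = 16·17·13·7 = 24752.
N/16 = 1547; 1547 ≡ 11 (mod 16); 11·3 ≡ 1, so inverse 3.
N/17 = 1456; 1456 ≡ 11 (mod 17); 11·14 ≡ 1, so inverse 14.
N/13 = 1904; 1904 ≡ 6 (mod 13); 6·11 ≡ 1, so inverse 11.
N/7 = 3536; 3536 ≡ 1 (mod 7), inverse 1.
x ≡ 10·1547·3 + 14·1456·14 + 12·1904·11 + 5·3536·1 = 600794.
600794 mod 24752 = 6746.

6746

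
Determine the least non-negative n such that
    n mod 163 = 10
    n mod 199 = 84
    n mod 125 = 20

1266520

From n ≡ 10 (mod 163) write n = 10 + 163t. Substituting into n ≡ 84 (mod 199) gives 163t ≡ 74 (mod 199), and since 163⁻¹ ≡ 105 (mod 199), t ≡ 9. Hence n ≡ 10 + 163·9 = 1477 (mod 32437).
From n ≡ 1477 (mod 32437) write n = 1477 + 32437t. Substituting into n ≡ 20 (mod 125) gives 32437t ≡ 43 (mod 125), and since 62⁻¹ ≡ 123 (mod 125), t ≡ 39. Hence n ≡ 1477 + 32437·39 = 1266520 (mod 4054625).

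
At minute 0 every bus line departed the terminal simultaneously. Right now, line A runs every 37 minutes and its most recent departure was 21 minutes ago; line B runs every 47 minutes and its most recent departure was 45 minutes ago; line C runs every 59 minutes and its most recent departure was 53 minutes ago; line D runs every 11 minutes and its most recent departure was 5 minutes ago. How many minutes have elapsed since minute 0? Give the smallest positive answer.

708053

The moduli are pairwise coprime; N = 37·47·59·11 = 1128611.
N/37 = 30503; 30503 ≡ 15 (mod 37); 15·5 ≡ 1, so inverse 5.
N/47 = 24013; 24013 ≡ 43 (mod 47); 43·35 ≡ 1, so inverse 35.
N/59 = 19129; 19129 ≡ 13 (mod 59); 13·50 ≡ 1, so inverse 50.
N/11 = 102601; 102601 ≡ 4 (mod 11); 4·3 ≡ 1, so inverse 3.
t ≡ 21·30503·5 + 45·24013·35 + 53·19129·50 + 5·102601·3 = 93254155.
93254155 mod 1128611 = 708053.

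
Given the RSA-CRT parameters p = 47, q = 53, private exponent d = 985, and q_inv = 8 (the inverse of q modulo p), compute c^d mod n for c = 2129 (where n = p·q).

d_p = d mod (p−1) = 985 mod 46 = 19; d_q = d mod (q−1) = 49.
m₁ = c^(d_p) mod p: c ≡ 14 (mod 47), and 14^19 mod 47 = 36.
m₂ = c^(d_q) mod q: c ≡ 9 (mod 53), and 9^49 mod 53 = 4.
h = q_inv·(m₁ − m₂) mod p = 8·(36 − 4) mod 47 = 21.
m = m₂ + h·q = 4 + 21·53 = 1117.

1117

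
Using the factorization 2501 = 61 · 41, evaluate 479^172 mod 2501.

1972

Mod 61: 479 ≡ 52; by Fermat, exponent reduces to 172 mod 60 = 52; 52^52 ≡ 20 (mod 61).
Mod 41: 479 ≡ 28; by Fermat, exponent reduces to 172 mod 40 = 12; 28^12 ≡ 4 (mod 41).
Combine by CRT: x ≡ 20 (mod 61), x ≡ 4 (mod 41) ⇒ x ≡ 1972 (mod 2501).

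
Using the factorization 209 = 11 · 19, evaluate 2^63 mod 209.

151

Mod 11: 2 ≡ 2; by Fermat, exponent reduces to 63 mod 10 = 3; 2^3 ≡ 8 (mod 11).
Mod 19: 2 ≡ 2; by Fermat, exponent reduces to 63 mod 18 = 9; 2^9 ≡ 18 (mod 19).
Combine by CRT: x ≡ 8 (mod 11), x ≡ 18 (mod 19) ⇒ x ≡ 151 (mod 209).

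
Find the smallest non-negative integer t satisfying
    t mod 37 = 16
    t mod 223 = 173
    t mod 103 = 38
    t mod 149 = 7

61278343

From t ≡ 16 (mod 37) write t = 16 + 37s. Substituting into t ≡ 173 (mod 223) gives 37s ≡ 157 (mod 223), and since 37⁻¹ ≡ 217 (mod 223), s ≡ 173. Hence t ≡ 16 + 37·173 = 6417 (mod 8251).
From t ≡ 6417 (mod 8251) write t = 6417 + 8251s. Substituting into t ≡ 38 (mod 103) gives 8251s ≡ 7 (mod 103), and since 11⁻¹ ≡ 75 (mod 103), s ≡ 10. Hence t ≡ 6417 + 8251·10 = 88927 (mod 849853).
From t ≡ 88927 (mod 849853) write t = 88927 + 849853s. Substituting into t ≡ 7 (mod 149) gives 849853s ≡ 33 (mod 149), and since 106⁻¹ ≡ 97 (mod 149), s ≡ 72. Hence t ≡ 88927 + 849853·72 = 61278343 (mod 126628097).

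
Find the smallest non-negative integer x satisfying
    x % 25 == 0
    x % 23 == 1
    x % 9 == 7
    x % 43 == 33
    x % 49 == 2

5431750

Combine the congruences pairwise.
From x ≡ 0 (mod 25) write x = 0 + 25t. Substituting into x ≡ 1 (mod 23) gives 25t ≡ 1 (mod 23), and since 2⁻¹ ≡ 12 (mod 23), t ≡ 12. Hence x ≡ 0 + 25·12 = 300 (mod 575).
From x ≡ 300 (mod 575) write x = 300 + 575t. Substituting into x ≡ 7 (mod 9) gives 575t ≡ 4 (mod 9), and since 8⁻¹ ≡ 8 (mod 9), t ≡ 5. Hence x ≡ 300 + 575·5 = 3175 (mod 5175).
From x ≡ 3175 (mod 5175) write x = 3175 + 5175t. Substituting into x ≡ 33 (mod 43) gives 5175t ≡ 40 (mod 43), and since 15⁻¹ ≡ 23 (mod 43), t ≡ 17. Hence x ≡ 3175 + 5175·17 = 91150 (mod 222525).
From x ≡ 91150 (mod 222525) write x = 91150 + 222525t. Substituting into x ≡ 2 (mod 49) gives 222525t ≡ 41 (mod 49), and since 16⁻¹ ≡ 46 (mod 49), t ≡ 24. Hence x ≡ 91150 + 222525·24 = 5431750 (mod 10903725).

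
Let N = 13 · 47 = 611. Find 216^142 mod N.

Mod 13: 216 ≡ 8; by Fermat, exponent reduces to 142 mod 12 = 10; 8^10 ≡ 12 (mod 13).
Mod 47: 216 ≡ 28; by Fermat, exponent reduces to 142 mod 46 = 4; 28^4 ≡ 37 (mod 47).
Combine by CRT: x ≡ 12 (mod 13), x ≡ 37 (mod 47) ⇒ x ≡ 272 (mod 611).

272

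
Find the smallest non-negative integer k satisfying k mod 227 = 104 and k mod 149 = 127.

Combine the congruences pairwise.
From k ≡ 104 (mod 227) write k = 104 + 227t. Substituting into k ≡ 127 (mod 149) gives 227t ≡ 23 (mod 149), and since 78⁻¹ ≡ 128 (mod 149), t ≡ 113. Hence k ≡ 104 + 227·113 = 25755 (mod 33823).

25755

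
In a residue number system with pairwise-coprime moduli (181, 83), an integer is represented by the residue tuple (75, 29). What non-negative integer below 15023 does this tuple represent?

1523

From x ≡ 75 (mod 181) write x = 75 + 181t. Substituting into x ≡ 29 (mod 83) gives 181t ≡ 37 (mod 83), and since 15⁻¹ ≡ 72 (mod 83), t ≡ 8. Hence x ≡ 75 + 181·8 = 1523 (mod 15023).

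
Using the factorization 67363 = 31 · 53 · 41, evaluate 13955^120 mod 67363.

Mod 31: 13955 ≡ 5; since 30 | 120, by Fermat 5^120 ≡ 1 (mod 31).
Mod 53: 13955 ≡ 16; by Fermat, exponent reduces to 120 mod 52 = 16; 16^16 ≡ 15 (mod 53).
Mod 41: 13955 ≡ 15; since 40 | 120, by Fermat 15^120 ≡ 1 (mod 41).
Combine by CRT: x ≡ 1 (mod 31), x ≡ 15 (mod 53), x ≡ 1 (mod 41) ⇒ x ≡ 49570 (mod 67363).

49570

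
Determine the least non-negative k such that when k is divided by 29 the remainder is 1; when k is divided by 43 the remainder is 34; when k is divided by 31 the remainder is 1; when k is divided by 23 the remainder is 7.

The moduli are pairwise coprime; N = 29·43·31·23 = 889111.
N/29 = 30659; 30659 ≡ 6 (mod 29); 6·5 ≡ 1, so inverse 5.
N/43 = 20677; 20677 ≡ 37 (mod 43); 37·7 ≡ 1, so inverse 7.
N/31 = 28681; 28681 ≡ 6 (mod 31); 6·26 ≡ 1, so inverse 26.
N/23 = 38657; 38657 ≡ 17 (mod 23); 17·19 ≡ 1, so inverse 19.
k ≡ 1·30659·5 + 34·20677·7 + 1·28681·26 + 7·38657·19 = 10961508.
10961508 mod 889111 = 292176.

292176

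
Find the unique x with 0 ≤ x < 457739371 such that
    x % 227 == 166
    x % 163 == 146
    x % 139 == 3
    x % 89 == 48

398110042

From x ≡ 166 (mod 227) write x = 166 + 227t. Substituting into x ≡ 146 (mod 163) gives 227t ≡ 143 (mod 163), and since 64⁻¹ ≡ 135 (mod 163), t ≡ 71. Hence x ≡ 166 + 227·71 = 16283 (mod 37001).
From x ≡ 16283 (mod 37001) write x = 16283 + 37001t. Substituting into x ≡ 3 (mod 139) gives 37001t ≡ 122 (mod 139), and since 27⁻¹ ≡ 103 (mod 139), t ≡ 56. Hence x ≡ 16283 + 37001·56 = 2088339 (mod 5143139).
From x ≡ 2088339 (mod 5143139) write x = 2088339 + 5143139t. Substituting into x ≡ 48 (mod 89) gives 5143139t ≡ 5 (mod 89), and since 7⁻¹ ≡ 51 (mod 89), t ≡ 77. Hence x ≡ 2088339 + 5143139·77 = 398110042 (mod 457739371).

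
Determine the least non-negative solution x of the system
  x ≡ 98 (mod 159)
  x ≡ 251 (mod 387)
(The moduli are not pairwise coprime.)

2960

Combine the congruences pairwise.
gcd(159, 387) = 3 and 3 | (251 − 98), so the pair is consistent; merging gives x ≡ 2960 (mod 20511), where 20511 = lcm(159, 387).
The solution is unique modulo lcm(159, 387) = 20511.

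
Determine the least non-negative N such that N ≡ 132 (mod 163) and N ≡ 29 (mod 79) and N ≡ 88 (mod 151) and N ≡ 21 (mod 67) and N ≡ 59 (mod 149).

1823913082

Combine the congruences pairwise.
From N ≡ 132 (mod 163) write N = 132 + 163t. Substituting into N ≡ 29 (mod 79) gives 163t ≡ 55 (mod 79), and since 5⁻¹ ≡ 16 (mod 79), t ≡ 11. Hence N ≡ 132 + 163·11 = 1925 (mod 12877).
From N ≡ 1925 (mod 12877) write N = 1925 + 12877t. Substituting into N ≡ 88 (mod 151) gives 12877t ≡ 126 (mod 151), and since 42⁻¹ ≡ 18 (mod 151), t ≡ 3. Hence N ≡ 1925 + 12877·3 = 40556 (mod 1944427).
From N ≡ 40556 (mod 1944427) write N = 40556 + 1944427t. Substituting into N ≡ 21 (mod 67) gives 1944427t ≡ 0 (mod 67), and since 20⁻¹ ≡ 57 (mod 67), t ≡ 0. Hence N ≡ 40556 + 1944427·0 = 40556 (mod 130276609).
From N ≡ 40556 (mod 130276609) write N = 40556 + 130276609t. Substituting into N ≡ 59 (mod 149) gives 130276609t ≡ 31 (mod 149), and since 98⁻¹ ≡ 111 (mod 149), t ≡ 14. Hence N ≡ 40556 + 130276609·14 = 1823913082 (mod 19411214741).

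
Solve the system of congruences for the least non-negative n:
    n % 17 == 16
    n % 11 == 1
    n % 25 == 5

4555

The moduli are pairwise coprime; M = 17·11·25 = 4675.
M/17 = 275; 275 ≡ 3 (mod 17); 3·6 ≡ 1, so inverse 6.
M/11 = 425; 425 ≡ 7 (mod 11); 7·8 ≡ 1, so inverse 8.
M/25 = 187; 187 ≡ 12 (mod 25); 12·23 ≡ 1, so inverse 23.
n ≡ 16·275·6 + 1·425·8 + 5·187·23 = 51305.
51305 mod 4675 = 4555.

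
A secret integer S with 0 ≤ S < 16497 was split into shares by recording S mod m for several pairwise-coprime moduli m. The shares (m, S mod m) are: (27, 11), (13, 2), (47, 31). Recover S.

15212

From S ≡ 11 (mod 27) write S = 11 + 27t. Substituting into S ≡ 2 (mod 13) gives 27t ≡ 4 (mod 13), and since 1⁻¹ ≡ 1 (mod 13), t ≡ 4. Hence S ≡ 11 + 27·4 = 119 (mod 351).
From S ≡ 119 (mod 351) write S = 119 + 351t. Substituting into S ≡ 31 (mod 47) gives 351t ≡ 6 (mod 47), and since 22⁻¹ ≡ 15 (mod 47), t ≡ 43. Hence S ≡ 119 + 351·43 = 15212 (mod 16497).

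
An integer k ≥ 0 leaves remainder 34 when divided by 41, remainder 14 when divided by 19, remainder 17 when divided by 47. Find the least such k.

30661

The moduli are pairwise coprime; N = 41·19·47 = 36613.
N/41 = 893; 893 ≡ 32 (mod 41); 32·9 ≡ 1, so inverse 9.
N/19 = 1927; 1927 ≡ 8 (mod 19); 8·12 ≡ 1, so inverse 12.
N/47 = 779; 779 ≡ 27 (mod 47); 27·7 ≡ 1, so inverse 7.
k ≡ 34·893·9 + 14·1927·12 + 17·779·7 = 689695.
689695 mod 36613 = 30661.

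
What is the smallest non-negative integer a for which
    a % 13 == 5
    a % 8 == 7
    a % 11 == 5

From a ≡ 5 (mod 13) write a = 5 + 13t. Substituting into a ≡ 7 (mod 8) gives 13t ≡ 2 (mod 8), and since 5⁻¹ ≡ 5 (mod 8), t ≡ 2. Hence a ≡ 5 + 13·2 = 31 (mod 104).
From a ≡ 31 (mod 104) write a = 31 + 104t. Substituting into a ≡ 5 (mod 11) gives 104t ≡ 7 (mod 11), and since 5⁻¹ ≡ 9 (mod 11), t ≡ 8. Hence a ≡ 31 + 104·8 = 863 (mod 1144).

863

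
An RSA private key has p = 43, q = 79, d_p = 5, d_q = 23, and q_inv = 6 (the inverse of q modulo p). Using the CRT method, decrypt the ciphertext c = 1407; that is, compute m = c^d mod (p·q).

m₁ = c^(d_p) mod p: c ≡ 31 (mod 43), and 31^5 mod 43 = 9.
m₂ = c^(d_q) mod q: c ≡ 64 (mod 79), and 64^23 mod 79 = 18.
h = q_inv·(m₁ − m₂) mod p = 6·(9 − 18) mod 43 = 32.
m = m₂ + h·q = 18 + 32·79 = 2546.

2546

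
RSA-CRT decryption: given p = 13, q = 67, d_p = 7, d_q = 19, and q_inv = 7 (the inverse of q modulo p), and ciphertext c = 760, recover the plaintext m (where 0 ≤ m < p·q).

m₁ = c^(d_p) mod p: c ≡ 6 (mod 13), and 6^7 mod 13 = 7.
m₂ = c^(d_q) mod q: c ≡ 23 (mod 67), and 23^19 mod 67 = 16.
h = q_inv·(m₁ − m₂) mod p = 7·(7 − 16) mod 13 = 2.
m = m₂ + h·q = 16 + 2·67 = 150.

150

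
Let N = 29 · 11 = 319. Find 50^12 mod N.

256

Mod 29: 50 ≡ 21; 21^12 ≡ 24 (mod 29).
Mod 11: 50 ≡ 6; by Fermat, exponent reduces to 12 mod 10 = 2; 6^2 ≡ 3 (mod 11).
Combine by CRT: x ≡ 24 (mod 29), x ≡ 3 (mod 11) ⇒ x ≡ 256 (mod 319).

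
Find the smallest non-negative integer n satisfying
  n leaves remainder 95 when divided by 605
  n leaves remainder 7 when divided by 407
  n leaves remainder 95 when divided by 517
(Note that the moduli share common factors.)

256010

gcd(605, 407) = 11 and 11 | (7 − 95), so the pair is consistent; merging gives n ≡ 9775 (mod 22385), where 22385 = lcm(605, 407).
gcd(22385, 517) = 11 and 11 | (95 − 9775), so the pair is consistent; merging gives n ≡ 256010 (mod 1052095), where 1052095 = lcm(22385, 517).
The solution is unique modulo lcm(605, 407, 517) = 1052095.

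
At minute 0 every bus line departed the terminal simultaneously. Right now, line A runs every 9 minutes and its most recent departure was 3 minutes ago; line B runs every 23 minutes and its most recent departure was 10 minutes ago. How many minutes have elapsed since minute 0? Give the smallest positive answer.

102

From t ≡ 3 (mod 9) write t = 3 + 9s. Substituting into t ≡ 10 (mod 23) gives 9s ≡ 7 (mod 23), and since 9⁻¹ ≡ 18 (mod 23), s ≡ 11. Hence t ≡ 3 + 9·11 = 102 (mod 207).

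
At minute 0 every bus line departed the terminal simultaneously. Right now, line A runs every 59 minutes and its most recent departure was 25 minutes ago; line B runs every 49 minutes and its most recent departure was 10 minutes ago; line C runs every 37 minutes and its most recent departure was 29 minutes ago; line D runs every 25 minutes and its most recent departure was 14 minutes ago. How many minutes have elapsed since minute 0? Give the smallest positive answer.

Combine the congruences pairwise.
From t ≡ 25 (mod 59) write t = 25 + 59s. Substituting into t ≡ 10 (mod 49) gives 59s ≡ 34 (mod 49), and since 10⁻¹ ≡ 5 (mod 49), s ≡ 23. Hence t ≡ 25 + 59·23 = 1382 (mod 2891).
From t ≡ 1382 (mod 2891) write t = 1382 + 2891s. Substituting into t ≡ 29 (mod 37) gives 2891s ≡ 16 (mod 37), and since 5⁻¹ ≡ 15 (mod 37), s ≡ 18. Hence t ≡ 1382 + 2891·18 = 53420 (mod 106967).
From t ≡ 53420 (mod 106967) write t = 53420 + 106967s. Substituting into t ≡ 14 (mod 25) gives 106967s ≡ 19 (mod 25), and since 17⁻¹ ≡ 3 (mod 25), s ≡ 7. Hence t ≡ 53420 + 106967·7 = 802189 (mod 2674175).

802189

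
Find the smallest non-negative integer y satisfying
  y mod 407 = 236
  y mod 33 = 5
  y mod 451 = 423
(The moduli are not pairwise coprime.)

2678

Combine the congruences pairwise.
gcd(407, 33) = 11 and 11 | (5 − 236), so the pair is consistent; merging gives y ≡ 236 (mod 1221), where 1221 = lcm(407, 33).
gcd(1221, 451) = 11 and 11 | (423 − 236), so the pair is consistent; merging gives y ≡ 2678 (mod 50061), where 50061 = lcm(1221, 451).
The solution is unique modulo lcm(407, 33, 451) = 50061.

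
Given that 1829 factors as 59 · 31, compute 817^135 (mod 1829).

495

Mod 59: 817 ≡ 50; by Fermat, exponent reduces to 135 mod 58 = 19; 50^19 ≡ 23 (mod 59).
Mod 31: 817 ≡ 11; by Fermat, exponent reduces to 135 mod 30 = 15; 11^15 ≡ 30 (mod 31).
Combine by CRT: x ≡ 23 (mod 59), x ≡ 30 (mod 31) ⇒ x ≡ 495 (mod 1829).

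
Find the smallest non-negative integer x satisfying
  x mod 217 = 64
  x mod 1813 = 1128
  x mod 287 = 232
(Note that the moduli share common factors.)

1835884

Combine the congruences pairwise.
gcd(217, 1813) = 7 and 7 | (1128 − 64), so the pair is consistent; merging gives x ≡ 37388 (mod 56203), where 56203 = lcm(217, 1813).
gcd(56203, 287) = 7 and 7 | (232 − 37388), so the pair is consistent; merging gives x ≡ 1835884 (mod 2304323), where 2304323 = lcm(56203, 287).
The solution is unique modulo lcm(217, 1813, 287) = 2304323.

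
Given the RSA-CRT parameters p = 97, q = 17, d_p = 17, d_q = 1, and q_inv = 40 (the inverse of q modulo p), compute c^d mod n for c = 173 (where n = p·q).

m₁ = c^(d_p) mod p: c ≡ 76 (mod 97), and 76^17 mod 97 = 56.
m₂ = c^(d_q) mod q: c ≡ 3 (mod 17), and 3^1 mod 17 = 3.
h = q_inv·(m₁ − m₂) mod p = 40·(56 − 3) mod 97 = 83.
m = m₂ + h·q = 3 + 83·17 = 1414.

1414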